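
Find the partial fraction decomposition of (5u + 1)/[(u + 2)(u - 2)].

At u=-2: α = (5·(-2) + 1)/(-2 - 2) = 9/4. At u=2: β = (5·2 + 1)/(2 + 2) = 11/4
Result: (9/4)/(u + 2) + (11/4)/(u - 2)


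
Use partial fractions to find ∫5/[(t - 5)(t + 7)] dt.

Decompose: 5/[(t - 5)(t + 7)] = (5/12)/(t - 5) - (5/12)/(t + 7). Integrate each term: (5/12) ln|(t - 5)| - (5/12) ln|(t + 7)| + C


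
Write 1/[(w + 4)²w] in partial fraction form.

Cover-up at w=0: γ = 1/(0 + 4)² = 1/16. Cover-up at w=-4: β = 1/(-4 - 0) = -1/4. Comparing w² coeff: α = -γ = -1/16
Result: (-1/16)/(w + 4) - (1/4)/(w + 4)² + (1/16)/w


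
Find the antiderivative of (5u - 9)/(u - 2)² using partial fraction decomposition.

Decompose: A = 5, B = 5·2 - 9 = 1, so (5u - 9)/(u - 2)² = 5/(u - 2) + 1/(u - 2)². Integrate: ∫ A/(u - 2) du = 5 ln|(u - 2)|; ∫ B/(u - 2)² du = -1/(u - 2). Sum: 5 ln|(u - 2)| - 1/(u - 2) + C


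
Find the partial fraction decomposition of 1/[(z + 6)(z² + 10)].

Cover-up at z = -6: P = 1/((-6)² + 10) = 1/46. Then Q = -P = -1/46, R = -P·(0 - 6) = 3/23
Result: (1/46)/(z + 6) - ((1/46)z - 3/23)/(z² + 10)


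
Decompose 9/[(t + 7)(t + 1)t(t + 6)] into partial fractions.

Using Heaviside cover-up: (-3/14)/(t + 7) - (3/10)/(t + 1) + (3/14)/t + (3/10)/(t + 6)


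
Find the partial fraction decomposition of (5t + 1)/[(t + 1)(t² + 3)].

At t=-1: α = (5·(-1) + 1)/((-1)² + 3) = -1. β = -α = 1, γ = 5 - (-1)·α = 4
Result: -1/(t + 1) + (t + 4)/(t² + 3)


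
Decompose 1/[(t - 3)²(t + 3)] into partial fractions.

Cover-up at t=-3: γ = 1/(-3 - 3)² = 1/36. Cover-up at t=3: β = 1/(3 + 3) = 1/6. Comparing t² coeff: α = -γ = -1/36
Result: (-1/36)/(t - 3) + (1/6)/(t - 3)² + (1/36)/(t + 3)


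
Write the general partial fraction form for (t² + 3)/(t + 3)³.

Repeated linear factor (power 3): A/(t + 3) + B/(t + 3)² + C/(t + 3)³


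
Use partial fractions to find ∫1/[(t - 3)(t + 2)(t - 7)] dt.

Cover-up: A = -1/20, B = 1/45, C = 1/36. Decomposition: (-1/20)/(t - 3) + (1/45)/(t + 2) + (1/36)/(t - 7). Integrate each term: (-1/20) ln|(t - 3)| + (1/45) ln|(t + 2)| + (1/36) ln|(t - 7)| + C


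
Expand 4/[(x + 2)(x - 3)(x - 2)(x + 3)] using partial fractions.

Using Heaviside cover-up: (1/5)/(x + 2) + (2/15)/(x - 3) - (1/5)/(x - 2) - (2/15)/(x + 3)


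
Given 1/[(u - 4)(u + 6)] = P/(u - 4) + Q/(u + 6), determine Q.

Cover-up at u = -6: Q = 1/(-6 - 4) = -1/10


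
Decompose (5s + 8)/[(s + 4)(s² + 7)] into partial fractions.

At s=-4: α = (5·(-4) + 8)/((-4)² + 7) = -12/23. β = -α = 12/23, γ = 5 - (-4)·α = 67/23
Result: (-12/23)/(s + 4) + ((12/23)s + 67/23)/(s² + 7)


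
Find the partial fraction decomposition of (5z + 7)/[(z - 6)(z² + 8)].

At z=6: α = (5·6 + 7)/(6² + 8) = 37/44. β = -α = -37/44, γ = 5 - 6·α = -1/22
Result: (37/44)/(z - 6) - ((37/44)z + 1/22)/(z² + 8)


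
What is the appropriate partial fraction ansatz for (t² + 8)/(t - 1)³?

Repeated linear factor (power 3): A/(t - 1) + B/(t - 1)² + C/(t - 1)³


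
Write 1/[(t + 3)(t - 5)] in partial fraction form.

1/(t + 3)(t - 5) = P/(t + 3) + Q/(t - 5). P = 1/(-3 - 5) = -1/8, Q = 1/(5 + 3) = 1/8
Result: (-1/8)/(t + 3) + (1/8)/(t - 5)


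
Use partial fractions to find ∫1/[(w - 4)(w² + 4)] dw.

Cover-up at w=4: P = 1/(4²+4) = 1/20. Coeff matching: Q = -1/20, R = -1/5. Decomposition: (1/20)/(w - 4) - ((1/20)w + 1/5)/(w² + 4). Integrate: linear → ln, quadratic → (1/2)ln + arctan: (1/20) ln|(w - 4)| - (1/40) ln(w² + 4) - (1/10) arctan(w/2) + C


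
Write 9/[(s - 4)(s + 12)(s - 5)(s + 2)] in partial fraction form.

Using Heaviside cover-up: (-3/32)/(s - 4) - (9/2720)/(s + 12) + (9/119)/(s - 5) + (3/140)/(s + 2)


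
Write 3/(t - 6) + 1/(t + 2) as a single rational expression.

Common denominator (t - 6)(t + 2). Numerator: 3(t + 2) + 1(t - 6) = (3t + 6) + (t - 6) = 4t
Result: (4t)/[(t - 6)(t + 2)]


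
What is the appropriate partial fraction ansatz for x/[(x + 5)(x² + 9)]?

Linear + irreducible quadratic: α/(x + 5) + (βx + γ)/(x² + 9)


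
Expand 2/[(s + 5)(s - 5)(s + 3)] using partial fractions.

Using cover-up method: P = 1/10, Q = 1/40, R = -1/8
Result: (1/10)/(s + 5) + (1/40)/(s - 5) - (1/8)/(s + 3)


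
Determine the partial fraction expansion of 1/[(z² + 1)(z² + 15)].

Coefficient matching gives A = C = 0, B = 1/(15-1) = 1/14, D = -B = -1/14
Result: (1/14)/(z² + 1) - (1/14)/(z² + 15)


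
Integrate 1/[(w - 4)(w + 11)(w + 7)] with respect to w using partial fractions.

Cover-up: α = 1/165, β = 1/60, γ = -1/44. Decomposition: (1/165)/(w - 4) + (1/60)/(w + 11) - (1/44)/(w + 7). Integrate each term: (1/165) ln|(w - 4)| + (1/60) ln|(w + 11)| - (1/44) ln|(w + 7)| + C


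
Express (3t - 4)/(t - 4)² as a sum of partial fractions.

(3t - 4) = A(t - 4) + B. At t = 4: B = 3·4 - 4 = 8. Coeff of t: A = 3
Result: 3/(t - 4) + 8/(t - 4)²


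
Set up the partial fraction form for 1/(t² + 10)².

Repeated quadratic factor: (αt + β)/(t² + 10) + (γt + δ)/(t² + 10)²


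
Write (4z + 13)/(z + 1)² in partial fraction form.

(4z + 13) = A(z + 1) + B. At z = -1: B = 4·(-1) + 13 = 9. Coeff of z: A = 4
Result: 4/(z + 1) + 9/(z + 1)²


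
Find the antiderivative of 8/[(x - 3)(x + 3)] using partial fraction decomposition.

Decompose: 8/[(x - 3)(x + 3)] = (4/3)/(x - 3) - (4/3)/(x + 3). Integrate each term: (4/3) ln|(x - 3)| - (4/3) ln|(x + 3)| + C


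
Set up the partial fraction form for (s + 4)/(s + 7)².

Repeated linear factor: α/(s + 7) + β/(s + 7)²


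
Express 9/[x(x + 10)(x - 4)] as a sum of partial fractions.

Using cover-up method: P = -9/40, Q = 9/140, R = 9/56
Result: (-9/40)/x + (9/140)/(x + 10) + (9/56)/(x - 4)


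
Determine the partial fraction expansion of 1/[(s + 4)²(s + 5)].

Cover-up at s=-5: γ = 1/(-5 + 4)² = 1. Cover-up at s=-4: β = 1/(-4 + 5) = 1. Comparing s² coeff: α = -γ = -1
Result: -1/(s + 4) + 1/(s + 4)² + 1/(s + 5)


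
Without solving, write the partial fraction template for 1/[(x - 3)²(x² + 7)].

Repeated linear + quadratic: P/(x - 3) + Q/(x - 3)² + (Rx + S)/(x² + 7)


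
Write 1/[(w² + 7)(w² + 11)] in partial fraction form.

Coefficient matching gives α = γ = 0, β = 1/(11-7) = 1/4, δ = -β = -1/4
Result: (1/4)/(w² + 7) - (1/4)/(w² + 11)


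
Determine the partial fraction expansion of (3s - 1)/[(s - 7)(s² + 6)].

At s=7: α = (3·7 - 1)/(7² + 6) = 4/11. β = -α = -4/11, γ = 3 - 7·α = 5/11
Result: (4/11)/(s - 7) - ((4/11)s - 5/11)/(s² + 6)


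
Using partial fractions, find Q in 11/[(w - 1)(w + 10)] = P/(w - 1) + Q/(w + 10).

Cover-up at w = -10: Q = 11/(-10 - 1) = -11/11 = -1


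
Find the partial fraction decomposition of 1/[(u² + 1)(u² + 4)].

Coefficient matching gives A = C = 0, B = 1/(4-1) = 1/3, D = -B = -1/3
Result: (1/3)/(u² + 1) - (1/3)/(u² + 4)


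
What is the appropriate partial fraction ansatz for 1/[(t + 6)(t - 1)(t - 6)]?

Three distinct linear factors: A/(t + 6) + B/(t - 1) + C/(t - 6)


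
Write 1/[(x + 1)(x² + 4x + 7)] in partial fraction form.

Cover-up at x = -1: A = 1/((-1)² + 4·(-1) + 7) = 1/4. Then B = -A = -1/4, C = -A·(4 - 1) = -3/4
Result: (1/4)/(x + 1) - ((1/4)x + 3/4)/(x² + 4x + 7)


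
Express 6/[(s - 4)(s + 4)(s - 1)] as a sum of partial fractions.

Using cover-up method: P = 1/4, Q = 3/20, R = -2/5
Result: (1/4)/(s - 4) + (3/20)/(s + 4) - (2/5)/(s - 1)


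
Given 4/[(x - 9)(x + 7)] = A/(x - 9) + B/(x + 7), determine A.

Cover-up at x = 9: A = 4/(9 + 7) = 4/16 = 1/4


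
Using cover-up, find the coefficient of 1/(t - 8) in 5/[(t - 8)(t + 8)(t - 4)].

Cover (t - 8), set t=8: 5/[(8 + 8)(8 - 4)] = 5/64


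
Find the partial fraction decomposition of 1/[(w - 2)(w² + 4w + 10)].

Cover-up at w = 2: α = 1/(2² + 4·2 + 10) = 1/22. Then β = -α = -1/22, γ = -α·(4 + 2) = -3/11
Result: (1/22)/(w - 2) - ((1/22)w + 3/11)/(w² + 4w + 10)


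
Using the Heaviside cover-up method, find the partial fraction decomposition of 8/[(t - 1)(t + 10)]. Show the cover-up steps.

Cover (t - 1): set t=1, get A = 8/(1 + 10) = 8/11. Cover (t + 10): set t=-10, get B = 8/(-10 - 1) = -8/11.
Result: (8/11)/(t - 1) - (8/11)/(t + 10)


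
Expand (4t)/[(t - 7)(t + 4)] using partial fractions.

At t=7: P = (4·7 + 0)/(7 + 4) = 28/11. At t=-4: Q = (4·(-4) + 0)/(-4 - 7) = 16/11
Result: (28/11)/(t - 7) + (16/11)/(t + 4)


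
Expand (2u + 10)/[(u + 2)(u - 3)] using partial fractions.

At u=-2: α = (2·(-2) + 10)/(-2 - 3) = -6/5. At u=3: β = (2·3 + 10)/(3 + 2) = 16/5
Result: (-6/5)/(u + 2) + (16/5)/(u - 3)


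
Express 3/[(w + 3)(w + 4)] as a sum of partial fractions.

3/(w + 3)(w + 4) = α/(w + 3) + β/(w + 4). α = 3/(-3 + 4) = 3, β = 3/(-4 + 3) = -3
Result: 3/(w + 3) - 3/(w + 4)


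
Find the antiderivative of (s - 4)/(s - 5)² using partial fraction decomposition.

Decompose: A = 1, B = 1·5 - 4 = 1, so (s - 4)/(s - 5)² = 1/(s - 5) + 1/(s - 5)². Integrate: ∫ A/(s - 5) ds = ln|(s - 5)|; ∫ B/(s - 5)² ds = -1/(s - 5). Sum: ln|(s - 5)| - 1/(s - 5) + C


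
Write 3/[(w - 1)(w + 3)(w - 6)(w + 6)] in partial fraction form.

Using Heaviside cover-up: (-3/140)/(w - 1) + (1/36)/(w + 3) + (1/180)/(w - 6) - (1/84)/(w + 6)


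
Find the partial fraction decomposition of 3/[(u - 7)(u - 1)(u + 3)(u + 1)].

Using Heaviside cover-up: (1/160)/(u - 7) - (1/16)/(u - 1) - (3/80)/(u + 3) + (3/32)/(u + 1)


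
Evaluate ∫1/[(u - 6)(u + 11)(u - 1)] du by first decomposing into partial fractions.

Cover-up: P = 1/85, Q = 1/204, R = -1/60. Decomposition: (1/85)/(u - 6) + (1/204)/(u + 11) - (1/60)/(u - 1). Integrate each term: (1/85) ln|(u - 6)| + (1/204) ln|(u + 11)| - (1/60) ln|(u - 1)| + C


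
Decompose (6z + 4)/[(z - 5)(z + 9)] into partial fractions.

At z=5: α = (6·5 + 4)/(5 + 9) = 17/7. At z=-9: β = (6·(-9) + 4)/(-9 - 5) = 25/7
Result: (17/7)/(z - 5) + (25/7)/(z + 9)


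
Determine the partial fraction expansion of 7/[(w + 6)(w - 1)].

7/(w + 6)(w - 1) = P/(w + 6) + Q/(w - 1). P = 7/(-6 - 1) = -1, Q = 7/(1 + 6) = 1
Result: -1/(w + 6) + 1/(w - 1)


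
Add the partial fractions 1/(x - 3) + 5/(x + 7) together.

Common denominator (x - 3)(x + 7). Numerator: 1(x + 7) + 5(x - 3) = (x + 7) + (5x - 15) = 6x - 8
Result: (6x - 8)/[(x - 3)(x + 7)]


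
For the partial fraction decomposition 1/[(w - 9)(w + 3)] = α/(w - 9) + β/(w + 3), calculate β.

Cover-up at w = -3: β = 1/(-3 - 9) = -1/12


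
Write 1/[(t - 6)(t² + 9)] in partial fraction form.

Cover-up at t = 6: α = 1/(6² + 9) = 1/45. Then β = -α = -1/45, γ = -α·(0 + 6) = -2/15
Result: (1/45)/(t - 6) - ((1/45)t + 2/15)/(t² + 9)


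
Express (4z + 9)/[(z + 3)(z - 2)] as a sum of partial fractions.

At z=-3: P = (4·(-3) + 9)/(-3 - 2) = 3/5. At z=2: Q = (4·2 + 9)/(2 + 3) = 17/5
Result: (3/5)/(z + 3) + (17/5)/(z - 2)


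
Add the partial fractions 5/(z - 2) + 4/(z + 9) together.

Common denominator (z - 2)(z + 9). Numerator: 5(z + 9) + 4(z - 2) = (5z + 45) + (4z - 8) = 9z + 37
Result: (9z + 37)/[(z - 2)(z + 9)]


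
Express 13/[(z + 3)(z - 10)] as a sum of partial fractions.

13/(z + 3)(z - 10) = P/(z + 3) + Q/(z - 10). P = 13/(-3 - 10) = -1, Q = 13/(10 + 3) = 1
Result: -1/(z + 3) + 1/(z - 10)


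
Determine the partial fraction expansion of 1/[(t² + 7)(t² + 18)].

Coefficient matching gives α = γ = 0, β = 1/(18-7) = 1/11, δ = -β = -1/11
Result: (1/11)/(t² + 7) - (1/11)/(t² + 18)


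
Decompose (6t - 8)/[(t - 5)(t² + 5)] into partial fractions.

At t=5: A = (6·5 - 8)/(5² + 5) = 11/15. B = -A = -11/15, C = 6 - 5·A = 7/3
Result: (11/15)/(t - 5) - ((11/15)t - 7/3)/(t² + 5)


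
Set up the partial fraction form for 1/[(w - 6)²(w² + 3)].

Repeated linear + quadratic: A/(w - 6) + B/(w - 6)² + (Cw + D)/(w² + 3)


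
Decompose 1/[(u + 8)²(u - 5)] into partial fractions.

Cover-up at u=5: C = 1/(5 + 8)² = 1/169. Cover-up at u=-8: B = 1/(-8 - 5) = -1/13. Comparing u² coeff: A = -C = -1/169
Result: (-1/169)/(u + 8) - (1/13)/(u + 8)² + (1/169)/(u - 5)


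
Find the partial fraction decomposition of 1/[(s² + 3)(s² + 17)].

Coefficient matching gives P = R = 0, Q = 1/(17-3) = 1/14, S = -Q = -1/14
Result: (1/14)/(s² + 3) - (1/14)/(s² + 17)


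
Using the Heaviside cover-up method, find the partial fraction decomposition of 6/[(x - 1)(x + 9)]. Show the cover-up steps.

Cover (x - 1): set x=1, get A = 6/(1 + 9) = 3/5. Cover (x + 9): set x=-9, get B = 6/(-9 - 1) = -3/5.
Result: (3/5)/(x - 1) - (3/5)/(x + 9)


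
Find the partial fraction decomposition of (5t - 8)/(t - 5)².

(5t - 8) = α(t - 5) + β. At t = 5: β = 5·5 - 8 = 17. Coeff of t: α = 5
Result: 5/(t - 5) + 17/(t - 5)²


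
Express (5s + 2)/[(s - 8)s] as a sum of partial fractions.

At s=8: A = (5·8 + 2)/(8 - 0) = 21/4. At s=0: B = (5·0 + 2)/(0 - 8) = -1/4
Result: (21/4)/(s - 8) - (1/4)/s


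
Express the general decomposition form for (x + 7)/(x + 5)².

Repeated linear factor: A/(x + 5) + B/(x + 5)²


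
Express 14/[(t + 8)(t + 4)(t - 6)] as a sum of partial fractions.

Using cover-up method: A = 1/4, B = -7/20, C = 1/10
Result: (1/4)/(t + 8) - (7/20)/(t + 4) + (1/10)/(t - 6)


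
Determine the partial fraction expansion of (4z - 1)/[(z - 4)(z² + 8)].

At z=4: P = (4·4 - 1)/(4² + 8) = 5/8. Q = -P = -5/8, R = 4 - 4·P = 3/2
Result: (5/8)/(z - 4) - ((5/8)z - 3/2)/(z² + 8)


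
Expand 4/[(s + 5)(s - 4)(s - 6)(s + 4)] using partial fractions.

Using Heaviside cover-up: (-4/99)/(s + 5) - (1/36)/(s - 4) + (1/55)/(s - 6) + (1/20)/(s + 4)


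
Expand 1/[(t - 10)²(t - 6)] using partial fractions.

Cover-up at t=6: C = 1/(6 - 10)² = 1/16. Cover-up at t=10: B = 1/(10 - 6) = 1/4. Comparing t² coeff: A = -C = -1/16
Result: (-1/16)/(t - 10) + (1/4)/(t - 10)² + (1/16)/(t - 6)


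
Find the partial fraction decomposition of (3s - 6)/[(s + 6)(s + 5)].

At s=-6: A = (3·(-6) - 6)/(-6 + 5) = 24. At s=-5: B = (3·(-5) - 6)/(-5 + 6) = -21
Result: 24/(s + 6) - 21/(s + 5)


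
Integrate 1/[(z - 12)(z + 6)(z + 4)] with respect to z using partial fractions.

Cover-up: A = 1/288, B = 1/36, C = -1/32. Decomposition: (1/288)/(z - 12) + (1/36)/(z + 6) - (1/32)/(z + 4). Integrate each term: (1/288) ln|(z - 12)| + (1/36) ln|(z + 6)| - (1/32) ln|(z + 4)| + C


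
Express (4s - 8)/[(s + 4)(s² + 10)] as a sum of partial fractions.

At s=-4: α = (4·(-4) - 8)/((-4)² + 10) = -12/13. β = -α = 12/13, γ = 4 - (-4)·α = 4/13
Result: (-12/13)/(s + 4) + ((12/13)s + 4/13)/(s² + 10)


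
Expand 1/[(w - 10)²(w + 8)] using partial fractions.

Cover-up at w=-8: γ = 1/(-8 - 10)² = 1/324. Cover-up at w=10: β = 1/(10 + 8) = 1/18. Comparing w² coeff: α = -γ = -1/324
Result: (-1/324)/(w - 10) + (1/18)/(w - 10)² + (1/324)/(w + 8)


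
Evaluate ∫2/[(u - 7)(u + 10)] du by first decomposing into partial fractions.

Decompose: 2/[(u - 7)(u + 10)] = (2/17)/(u - 7) - (2/17)/(u + 10). Integrate each term: (2/17) ln|(u - 7)| - (2/17) ln|(u + 10)| + C


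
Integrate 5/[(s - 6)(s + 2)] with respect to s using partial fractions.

Decompose: 5/[(s - 6)(s + 2)] = (5/8)/(s - 6) - (5/8)/(s + 2). Integrate each term: (5/8) ln|(s - 6)| - (5/8) ln|(s + 2)| + C


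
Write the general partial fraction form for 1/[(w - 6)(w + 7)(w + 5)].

Three distinct linear factors: A/(w - 6) + B/(w + 7) + C/(w + 5)


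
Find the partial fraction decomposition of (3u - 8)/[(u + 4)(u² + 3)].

At u=-4: α = (3·(-4) - 8)/((-4)² + 3) = -20/19. β = -α = 20/19, γ = 3 - (-4)·α = -23/19
Result: (-20/19)/(u + 4) + ((20/19)u - 23/19)/(u² + 3)


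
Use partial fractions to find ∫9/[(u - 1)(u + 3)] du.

Decompose: 9/[(u - 1)(u + 3)] = (9/4)/(u - 1) - (9/4)/(u + 3). Integrate each term: (9/4) ln|(u - 1)| - (9/4) ln|(u + 3)| + C


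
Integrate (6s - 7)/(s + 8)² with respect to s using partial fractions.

Decompose: A = 6, B = 6·(-8) - 7 = -55, so (6s - 7)/(s + 8)² = 6/(s + 8) - 55/(s + 8)². Integrate: ∫ A/(s + 8) ds = 6 ln|(s + 8)|; ∫ B/(s + 8)² ds = 55/(s + 8). Sum: 6 ln|(s + 8)| + 55/(s + 8) + C


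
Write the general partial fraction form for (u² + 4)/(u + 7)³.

Repeated linear factor (power 3): P/(u + 7) + Q/(u + 7)² + R/(u + 7)³


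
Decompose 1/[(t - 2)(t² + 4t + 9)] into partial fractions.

Cover-up at t = 2: α = 1/(2² + 4·2 + 9) = 1/21. Then β = -α = -1/21, γ = -α·(4 + 2) = -2/7
Result: (1/21)/(t - 2) - ((1/21)t + 2/7)/(t² + 4t + 9)


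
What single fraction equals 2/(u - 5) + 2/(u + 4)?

Common denominator (u - 5)(u + 4). Numerator: 2(u + 4) + 2(u - 5) = (2u + 8) + (2u - 10) = 4u - 2
Result: (4u - 2)/[(u - 5)(u + 4)]


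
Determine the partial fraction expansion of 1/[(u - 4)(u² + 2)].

Cover-up at u = 4: α = 1/(4² + 2) = 1/18. Then β = -α = -1/18, γ = -α·(0 + 4) = -2/9
Result: (1/18)/(u - 4) - ((1/18)u + 2/9)/(u² + 2)


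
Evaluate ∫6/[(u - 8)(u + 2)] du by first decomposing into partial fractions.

Decompose: 6/[(u - 8)(u + 2)] = (3/5)/(u - 8) - (3/5)/(u + 2). Integrate each term: (3/5) ln|(u - 8)| - (3/5) ln|(u + 2)| + C


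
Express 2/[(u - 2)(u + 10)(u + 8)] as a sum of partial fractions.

Using cover-up method: α = 1/60, β = 1/12, γ = -1/10
Result: (1/60)/(u - 2) + (1/12)/(u + 10) - (1/10)/(u + 8)


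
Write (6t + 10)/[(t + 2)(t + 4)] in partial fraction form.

At t=-2: P = (6·(-2) + 10)/(-2 + 4) = -1. At t=-4: Q = (6·(-4) + 10)/(-4 + 2) = 7
Result: -1/(t + 2) + 7/(t + 4)


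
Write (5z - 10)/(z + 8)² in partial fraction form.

(5z - 10) = α(z + 8) + β. At z = -8: β = 5·(-8) - 10 = -50. Coeff of z: α = 5
Result: 5/(z + 8) - 50/(z + 8)²


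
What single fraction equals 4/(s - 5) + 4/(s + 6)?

Common denominator (s - 5)(s + 6). Numerator: 4(s + 6) + 4(s - 5) = (4s + 24) + (4s - 20) = 8s + 4
Result: (8s + 4)/[(s - 5)(s + 6)]


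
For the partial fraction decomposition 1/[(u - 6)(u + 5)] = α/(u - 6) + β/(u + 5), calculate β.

Cover-up at u = -5: β = 1/(-5 - 6) = -1/11


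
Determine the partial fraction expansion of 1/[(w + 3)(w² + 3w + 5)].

Cover-up at w = -3: A = 1/((-3)² + 3·(-3) + 5) = 1/5. Then B = -A = -1/5, C = -A·(3 - 3) = 0
Result: (1/5)/(w + 3) - ((1/5)w)/(w² + 3w + 5)


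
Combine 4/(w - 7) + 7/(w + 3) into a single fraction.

Common denominator (w - 7)(w + 3). Numerator: 4(w + 3) + 7(w - 7) = (4w + 12) + (7w - 49) = 11w - 37
Result: (11w - 37)/[(w - 7)(w + 3)]


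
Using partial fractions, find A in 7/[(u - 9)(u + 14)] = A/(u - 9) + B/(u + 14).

Cover-up at u = 9: A = 7/(9 + 14) = 7/23


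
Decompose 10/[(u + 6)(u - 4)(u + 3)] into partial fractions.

Using cover-up method: α = 1/3, β = 1/7, γ = -10/21
Result: (1/3)/(u + 6) + (1/7)/(u - 4) - (10/21)/(u + 3)


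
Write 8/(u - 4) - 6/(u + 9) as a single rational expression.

Common denominator (u - 4)(u + 9). Numerator: 8(u + 9) - 6(u - 4) = (8u + 72) - (6u - 24) = 2u + 96
Result: (2u + 96)/[(u - 4)(u + 9)]


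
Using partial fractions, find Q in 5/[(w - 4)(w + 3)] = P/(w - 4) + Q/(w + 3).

Cover-up at w = -3: Q = 5/(-3 - 4) = -5/7


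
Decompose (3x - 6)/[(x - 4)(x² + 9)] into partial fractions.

At x=4: A = (3·4 - 6)/(4² + 9) = 6/25. B = -A = -6/25, C = 3 - 4·A = 51/25
Result: (6/25)/(x - 4) - ((6/25)x - 51/25)/(x² + 9)


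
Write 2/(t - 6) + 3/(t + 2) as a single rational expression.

Common denominator (t - 6)(t + 2). Numerator: 2(t + 2) + 3(t - 6) = (2t + 4) + (3t - 18) = 5t - 14
Result: (5t - 14)/[(t - 6)(t + 2)]


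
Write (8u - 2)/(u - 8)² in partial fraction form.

(8u - 2) = α(u - 8) + β. At u = 8: β = 8·8 - 2 = 62. Coeff of u: α = 8
Result: 8/(u - 8) + 62/(u - 8)²


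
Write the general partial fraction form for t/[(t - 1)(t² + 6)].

Linear + irreducible quadratic: α/(t - 1) + (βt + γ)/(t² + 6)


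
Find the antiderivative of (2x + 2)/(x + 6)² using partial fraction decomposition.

Decompose: A = 2, B = 2·(-6) + 2 = -10, so (2x + 2)/(x + 6)² = 2/(x + 6) - 10/(x + 6)². Integrate: ∫ A/(x + 6) dx = 2 ln|(x + 6)|; ∫ B/(x + 6)² dx = 10/(x + 6). Sum: 2 ln|(x + 6)| + 10/(x + 6) + C


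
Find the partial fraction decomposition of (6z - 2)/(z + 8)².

(6z - 2) = α(z + 8) + β. At z = -8: β = 6·(-8) - 2 = -50. Coeff of z: α = 6
Result: 6/(z + 8) - 50/(z + 8)²


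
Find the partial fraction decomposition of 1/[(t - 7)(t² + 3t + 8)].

Cover-up at t = 7: A = 1/(7² + 3·7 + 8) = 1/78. Then B = -A = -1/78, C = -A·(3 + 7) = -5/39
Result: (1/78)/(t - 7) - ((1/78)t + 5/39)/(t² + 3t + 8)


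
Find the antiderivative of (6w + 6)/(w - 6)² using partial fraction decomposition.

Decompose: A = 6, B = 6·6 + 6 = 42, so (6w + 6)/(w - 6)² = 6/(w - 6) + 42/(w - 6)². Integrate: ∫ A/(w - 6) dw = 6 ln|(w - 6)|; ∫ B/(w - 6)² dw = -42/(w - 6). Sum: 6 ln|(w - 6)| - 42/(w - 6) + C


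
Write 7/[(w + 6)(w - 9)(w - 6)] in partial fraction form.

Using cover-up method: α = 7/180, β = 7/45, γ = -7/36
Result: (7/180)/(w + 6) + (7/45)/(w - 9) - (7/36)/(w - 6)


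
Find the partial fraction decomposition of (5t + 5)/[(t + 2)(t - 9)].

At t=-2: α = (5·(-2) + 5)/(-2 - 9) = 5/11. At t=9: β = (5·9 + 5)/(9 + 2) = 50/11
Result: (5/11)/(t + 2) + (50/11)/(t - 9)


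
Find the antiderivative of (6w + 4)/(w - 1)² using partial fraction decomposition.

Decompose: A = 6, B = 6·1 + 4 = 10, so (6w + 4)/(w - 1)² = 6/(w - 1) + 10/(w - 1)². Integrate: ∫ A/(w - 1) dw = 6 ln|(w - 1)|; ∫ B/(w - 1)² dw = -10/(w - 1). Sum: 6 ln|(w - 1)| - 10/(w - 1) + C


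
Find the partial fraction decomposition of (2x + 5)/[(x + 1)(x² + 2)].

At x=-1: P = (2·(-1) + 5)/((-1)² + 2) = 1. Q = -P = -1, R = 2 - (-1)·P = 3
Result: 1/(x + 1) - (x - 3)/(x² + 2)


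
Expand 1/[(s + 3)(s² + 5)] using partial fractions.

Cover-up at s = -3: α = 1/((-3)² + 5) = 1/14. Then β = -α = -1/14, γ = -α·(0 - 3) = 3/14
Result: (1/14)/(s + 3) - ((1/14)s - 3/14)/(s² + 5)


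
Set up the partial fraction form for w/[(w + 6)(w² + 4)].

Linear + irreducible quadratic: P/(w + 6) + (Qw + R)/(w² + 4)


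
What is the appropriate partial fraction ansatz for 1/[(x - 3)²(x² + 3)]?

Repeated linear + quadratic: A/(x - 3) + B/(x - 3)² + (Cx + D)/(x² + 3)


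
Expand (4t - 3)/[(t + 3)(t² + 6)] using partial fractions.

At t=-3: A = (4·(-3) - 3)/((-3)² + 6) = -1. B = -A = 1, C = 4 - (-3)·A = 1
Result: -1/(t + 3) + (t + 1)/(t² + 6)


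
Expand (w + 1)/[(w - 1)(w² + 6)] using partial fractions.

At w=1: α = (1·1 + 1)/(1² + 6) = 2/7. β = -α = -2/7, γ = 1 - 1·α = 5/7
Result: (2/7)/(w - 1) - ((2/7)w - 5/7)/(w² + 6)


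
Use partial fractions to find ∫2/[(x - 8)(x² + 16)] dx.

Cover-up at x=8: P = 2/(8²+16) = 1/40. Coeff matching: Q = -1/40, R = -1/5. Decomposition: (1/40)/(x - 8) - ((1/40)x + 1/5)/(x² + 16). Integrate: linear → ln, quadratic → (1/2)ln + arctan: (1/40) ln|(x - 8)| - (1/80) ln(x² + 16) - (1/20) arctan(x/4) + C


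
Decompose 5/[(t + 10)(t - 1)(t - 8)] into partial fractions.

Using cover-up method: A = 5/198, B = -5/77, C = 5/126
Result: (5/198)/(t + 10) - (5/77)/(t - 1) + (5/126)/(t - 8)


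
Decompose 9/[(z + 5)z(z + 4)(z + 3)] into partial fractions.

Using Heaviside cover-up: (-9/10)/(z + 5) + (3/20)/z + (9/4)/(z + 4) - (3/2)/(z + 3)


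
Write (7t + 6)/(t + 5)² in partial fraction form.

(7t + 6) = α(t + 5) + β. At t = -5: β = 7·(-5) + 6 = -29. Coeff of t: α = 7
Result: 7/(t + 5) - 29/(t + 5)²


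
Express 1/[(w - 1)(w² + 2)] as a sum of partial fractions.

Cover-up at w = 1: P = 1/(1² + 2) = 1/3. Then Q = -P = -1/3, R = -P·(0 + 1) = -1/3
Result: (1/3)/(w - 1) - ((1/3)w + 1/3)/(w² + 2)


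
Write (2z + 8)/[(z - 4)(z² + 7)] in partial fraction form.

At z=4: A = (2·4 + 8)/(4² + 7) = 16/23. B = -A = -16/23, C = 2 - 4·A = -18/23
Result: (16/23)/(z - 4) - ((16/23)z + 18/23)/(z² + 7)


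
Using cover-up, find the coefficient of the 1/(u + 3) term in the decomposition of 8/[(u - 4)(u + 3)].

Cover (u + 3), set u=-3: 8/((u - 4) at u=-3) = 8/(-7) = -8/7


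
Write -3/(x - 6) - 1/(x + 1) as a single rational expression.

Common denominator (x - 6)(x + 1). Numerator: -3(x + 1) - 1(x - 6) = (-3x - 3) - (x - 6) = -4x + 3
Result: (-4x + 3)/[(x - 6)(x + 1)]


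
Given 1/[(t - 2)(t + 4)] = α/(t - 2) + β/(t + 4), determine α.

Cover-up at t = 2: α = 1/(2 + 4) = 1/6


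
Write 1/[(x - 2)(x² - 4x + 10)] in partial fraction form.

Cover-up at x = 2: A = 1/(2² - 4·2 + 10) = 1/6. Then B = -A = -1/6, C = -A·(-4 + 2) = 1/3
Result: (1/6)/(x - 2) - ((1/6)x - 1/3)/(x² - 4x + 10)


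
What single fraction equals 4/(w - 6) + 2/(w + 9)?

Common denominator (w - 6)(w + 9). Numerator: 4(w + 9) + 2(w - 6) = (4w + 36) + (2w - 12) = 6w + 24
Result: (6w + 24)/[(w - 6)(w + 9)]


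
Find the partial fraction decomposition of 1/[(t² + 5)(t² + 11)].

Coefficient matching gives P = R = 0, Q = 1/(11-5) = 1/6, S = -Q = -1/6
Result: (1/6)/(t² + 5) - (1/6)/(t² + 11)


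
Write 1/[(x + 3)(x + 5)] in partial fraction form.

1/(x + 3)(x + 5) = α/(x + 3) + β/(x + 5). α = 1/(-3 + 5) = 1/2, β = 1/(-5 + 3) = -1/2
Result: (1/2)/(x + 3) - (1/2)/(x + 5)


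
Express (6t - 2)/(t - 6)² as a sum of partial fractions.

(6t - 2) = α(t - 6) + β. At t = 6: β = 6·6 - 2 = 34. Coeff of t: α = 6
Result: 6/(t - 6) + 34/(t - 6)²


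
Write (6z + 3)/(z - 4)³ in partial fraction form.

(6z + 3) = P(z - 4)² + Q(z - 4) + R. At z = 4: R = 6·4 + 3 = 27. Coefficients: P = 0, Q = 6
Result: 6/(z - 4)² + 27/(z - 4)³


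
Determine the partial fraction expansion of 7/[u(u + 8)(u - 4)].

Using cover-up method: A = -7/32, B = 7/96, C = 7/48
Result: (-7/32)/u + (7/96)/(u + 8) + (7/48)/(u - 4)


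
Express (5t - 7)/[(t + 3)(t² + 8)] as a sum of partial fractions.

At t=-3: A = (5·(-3) - 7)/((-3)² + 8) = -22/17. B = -A = 22/17, C = 5 - (-3)·A = 19/17
Result: (-22/17)/(t + 3) + ((22/17)t + 19/17)/(t² + 8)


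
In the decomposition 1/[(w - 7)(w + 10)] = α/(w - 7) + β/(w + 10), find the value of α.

Cover-up at w = 7: α = 1/(7 + 10) = 1/17


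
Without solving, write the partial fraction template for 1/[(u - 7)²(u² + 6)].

Repeated linear + quadratic: A/(u - 7) + B/(u - 7)² + (Cu + D)/(u² + 6)


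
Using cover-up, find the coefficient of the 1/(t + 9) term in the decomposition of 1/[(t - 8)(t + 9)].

Cover (t + 9), set t=-9: 1/((t - 8) at t=-9) = 1/(-17) = -1/17


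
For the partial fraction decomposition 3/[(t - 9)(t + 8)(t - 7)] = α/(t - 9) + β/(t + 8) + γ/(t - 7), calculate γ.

Cover-up at t = 7: γ = 3/[(7 - 9)(7 + 8)] = 3/[(-2)(15)] = -3/30 = -1/10


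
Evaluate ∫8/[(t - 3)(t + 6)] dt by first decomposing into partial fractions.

Decompose: 8/[(t - 3)(t + 6)] = (8/9)/(t - 3) - (8/9)/(t + 6). Integrate each term: (8/9) ln|(t - 3)| - (8/9) ln|(t + 6)| + C


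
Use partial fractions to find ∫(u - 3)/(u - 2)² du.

Decompose: α = 1, β = 1·2 - 3 = -1, so (u - 3)/(u - 2)² = 1/(u - 2) - 1/(u - 2)². Integrate: ∫ α/(u - 2) du = ln|(u - 2)|; ∫ β/(u - 2)² du = 1/(u - 2). Sum: ln|(u - 2)| + 1/(u - 2) + C


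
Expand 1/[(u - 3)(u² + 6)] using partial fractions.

Cover-up at u = 3: A = 1/(3² + 6) = 1/15. Then B = -A = -1/15, C = -A·(0 + 3) = -1/5
Result: (1/15)/(u - 3) - ((1/15)u + 1/5)/(u² + 6)


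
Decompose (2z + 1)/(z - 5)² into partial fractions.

(2z + 1) = P(z - 5) + Q. At z = 5: Q = 2·5 + 1 = 11. Coeff of z: P = 2
Result: 2/(z - 5) + 11/(z - 5)²


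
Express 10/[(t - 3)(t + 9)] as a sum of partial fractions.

10/(t - 3)(t + 9) = P/(t - 3) + Q/(t + 9). P = 10/(3 + 9) = 5/6, Q = 10/(-9 - 3) = -5/6
Result: (5/6)/(t - 3) - (5/6)/(t + 9)


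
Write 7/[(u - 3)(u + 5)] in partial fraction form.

7/(u - 3)(u + 5) = α/(u - 3) + β/(u + 5). α = 7/(3 + 5) = 7/8, β = 7/(-5 - 3) = -7/8
Result: (7/8)/(u - 3) - (7/8)/(u + 5)


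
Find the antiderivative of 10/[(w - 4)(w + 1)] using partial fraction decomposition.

Decompose: 10/[(w - 4)(w + 1)] = 2/(w - 4) - 2/(w + 1). Integrate each term: 2 ln|(w - 4)| - 2 ln|(w + 1)| + C


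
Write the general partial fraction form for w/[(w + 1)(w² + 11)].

Linear + irreducible quadratic: P/(w + 1) + (Qw + R)/(w² + 11)


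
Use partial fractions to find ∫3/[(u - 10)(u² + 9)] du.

Cover-up at u=10: P = 3/(10²+9) = 3/109. Coeff matching: Q = -3/109, R = -30/109. Decomposition: (3/109)/(u - 10) - ((3/109)u + 30/109)/(u² + 9). Integrate: linear → ln, quadratic → (1/2)ln + arctan: (3/109) ln|(u - 10)| - (3/218) ln(u² + 9) - (10/109) arctan(u/3) + C


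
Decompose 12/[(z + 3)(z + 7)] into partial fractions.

12/(z + 3)(z + 7) = A/(z + 3) + B/(z + 7). A = 12/(-3 + 7) = 3, B = 12/(-7 + 3) = -3
Result: 3/(z + 3) - 3/(z + 7)


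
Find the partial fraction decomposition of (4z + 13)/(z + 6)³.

(4z + 13) = α(z + 6)² + β(z + 6) + γ. At z = -6: γ = 4·(-6) + 13 = -11. Coefficients: α = 0, β = 4
Result: 4/(z + 6)² - 11/(z + 6)³


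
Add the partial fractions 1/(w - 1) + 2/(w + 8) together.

Common denominator (w - 1)(w + 8). Numerator: 1(w + 8) + 2(w - 1) = (w + 8) + (2w - 2) = 3w + 6
Result: (3w + 6)/[(w - 1)(w + 8)]


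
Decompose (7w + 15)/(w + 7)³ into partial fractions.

(7w + 15) = α(w + 7)² + β(w + 7) + γ. At w = -7: γ = 7·(-7) + 15 = -34. Coefficients: α = 0, β = 7
Result: 7/(w + 7)² - 34/(w + 7)³


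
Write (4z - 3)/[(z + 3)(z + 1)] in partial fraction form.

At z=-3: α = (4·(-3) - 3)/(-3 + 1) = 15/2. At z=-1: β = (4·(-1) - 3)/(-1 + 3) = -7/2
Result: (15/2)/(z + 3) - (7/2)/(z + 1)


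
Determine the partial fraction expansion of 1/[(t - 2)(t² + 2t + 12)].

Cover-up at t = 2: P = 1/(2² + 2·2 + 12) = 1/20. Then Q = -P = -1/20, R = -P·(2 + 2) = -1/5
Result: (1/20)/(t - 2) - ((1/20)t + 1/5)/(t² + 2t + 12)


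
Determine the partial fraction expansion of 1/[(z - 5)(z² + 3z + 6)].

Cover-up at z = 5: α = 1/(5² + 3·5 + 6) = 1/46. Then β = -α = -1/46, γ = -α·(3 + 5) = -4/23
Result: (1/46)/(z - 5) - ((1/46)z + 4/23)/(z² + 3z + 6)


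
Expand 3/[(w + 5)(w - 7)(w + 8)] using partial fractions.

Using cover-up method: P = -1/12, Q = 1/60, R = 1/15
Result: (-1/12)/(w + 5) + (1/60)/(w - 7) + (1/15)/(w + 8)


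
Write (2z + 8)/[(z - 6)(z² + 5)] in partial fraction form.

At z=6: A = (2·6 + 8)/(6² + 5) = 20/41. B = -A = -20/41, C = 2 - 6·A = -38/41
Result: (20/41)/(z - 6) - ((20/41)z + 38/41)/(z² + 5)


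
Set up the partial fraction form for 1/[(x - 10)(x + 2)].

Distinct linear factors: A/(x - 10) + B/(x + 2)


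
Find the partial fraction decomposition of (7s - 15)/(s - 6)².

(7s - 15) = α(s - 6) + β. At s = 6: β = 7·6 - 15 = 27. Coeff of s: α = 7
Result: 7/(s - 6) + 27/(s - 6)²


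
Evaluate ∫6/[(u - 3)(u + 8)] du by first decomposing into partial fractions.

Decompose: 6/[(u - 3)(u + 8)] = (6/11)/(u - 3) - (6/11)/(u + 8). Integrate each term: (6/11) ln|(u - 3)| - (6/11) ln|(u + 8)| + C


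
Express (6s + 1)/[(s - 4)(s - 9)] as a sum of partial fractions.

At s=4: P = (6·4 + 1)/(4 - 9) = -5. At s=9: Q = (6·9 + 1)/(9 - 4) = 11
Result: -5/(s - 4) + 11/(s - 9)


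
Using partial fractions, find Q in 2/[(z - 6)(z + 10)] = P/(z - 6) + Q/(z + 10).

Cover-up at z = -10: Q = 2/(-10 - 6) = -2/16 = -1/8


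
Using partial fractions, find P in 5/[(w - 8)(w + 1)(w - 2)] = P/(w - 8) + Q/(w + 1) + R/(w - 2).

Cover-up at w = 8: P = 5/[(8 + 1)(8 - 2)] = 5/[(9)(6)] = 5/54


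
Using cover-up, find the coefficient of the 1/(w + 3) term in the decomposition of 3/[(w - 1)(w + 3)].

Cover (w + 3), set w=-3: 3/((w - 1) at w=-3) = 3/(-4) = -3/4


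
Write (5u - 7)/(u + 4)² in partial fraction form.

(5u - 7) = A(u + 4) + B. At u = -4: B = 5·(-4) - 7 = -27. Coeff of u: A = 5
Result: 5/(u + 4) - 27/(u + 4)²


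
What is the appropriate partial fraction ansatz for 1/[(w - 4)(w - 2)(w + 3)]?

Three distinct linear factors: P/(w - 4) + Q/(w - 2) + R/(w + 3)


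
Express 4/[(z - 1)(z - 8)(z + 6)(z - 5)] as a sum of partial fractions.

Using Heaviside cover-up: (1/49)/(z - 1) + (2/147)/(z - 8) - (2/539)/(z + 6) - (1/33)/(z - 5)


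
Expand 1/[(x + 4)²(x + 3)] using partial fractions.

Cover-up at x=-3: γ = 1/(-3 + 4)² = 1. Cover-up at x=-4: β = 1/(-4 + 3) = -1. Comparing x² coeff: α = -γ = -1
Result: -1/(x + 4) - 1/(x + 4)² + 1/(x + 3)


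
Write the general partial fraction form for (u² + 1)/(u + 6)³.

Repeated linear factor (power 3): α/(u + 6) + β/(u + 6)² + γ/(u + 6)³


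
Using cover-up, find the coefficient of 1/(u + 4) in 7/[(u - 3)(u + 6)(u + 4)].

Cover (u + 4), set u=-4: 7/[(-4 - 3)(-4 + 6)] = -1/2


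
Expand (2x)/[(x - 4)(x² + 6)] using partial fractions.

At x=4: A = (2·4 + 0)/(4² + 6) = 4/11. B = -A = -4/11, C = 2 - 4·A = 6/11
Result: (4/11)/(x - 4) - ((4/11)x - 6/11)/(x² + 6)


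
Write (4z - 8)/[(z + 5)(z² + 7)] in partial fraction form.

At z=-5: α = (4·(-5) - 8)/((-5)² + 7) = -7/8. β = -α = 7/8, γ = 4 - (-5)·α = -3/8
Result: (-7/8)/(z + 5) + ((7/8)z - 3/8)/(z² + 7)


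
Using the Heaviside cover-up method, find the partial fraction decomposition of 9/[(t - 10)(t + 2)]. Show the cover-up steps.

Cover (t - 10): set t=10, get α = 9/(10 + 2) = 3/4. Cover (t + 2): set t=-2, get β = 9/(-2 - 10) = -3/4.
Result: (3/4)/(t - 10) - (3/4)/(t + 2)


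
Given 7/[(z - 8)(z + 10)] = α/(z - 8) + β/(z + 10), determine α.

Cover-up at z = 8: α = 7/(8 + 10) = 7/18


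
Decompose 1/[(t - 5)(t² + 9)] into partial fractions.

Cover-up at t = 5: A = 1/(5² + 9) = 1/34. Then B = -A = -1/34, C = -A·(0 + 5) = -5/34
Result: (1/34)/(t - 5) - ((1/34)t + 5/34)/(t² + 9)


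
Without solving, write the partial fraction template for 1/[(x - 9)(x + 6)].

Distinct linear factors: A/(x - 9) + B/(x + 6)


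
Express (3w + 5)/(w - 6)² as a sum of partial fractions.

(3w + 5) = A(w - 6) + B. At w = 6: B = 3·6 + 5 = 23. Coeff of w: A = 3
Result: 3/(w - 6) + 23/(w - 6)²


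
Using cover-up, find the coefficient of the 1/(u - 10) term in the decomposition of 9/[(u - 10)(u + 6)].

Cover (u - 10), set u=10: 9/((u + 6) at u=10) = 9/(16) = 9/16


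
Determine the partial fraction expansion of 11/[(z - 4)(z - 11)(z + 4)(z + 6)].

Using Heaviside cover-up: (-11/560)/(z - 4) + (11/1785)/(z - 11) + (11/240)/(z + 4) - (11/340)/(z + 6)


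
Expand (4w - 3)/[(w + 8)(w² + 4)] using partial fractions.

At w=-8: A = (4·(-8) - 3)/((-8)² + 4) = -35/68. B = -A = 35/68, C = 4 - (-8)·A = -2/17
Result: (-35/68)/(w + 8) + ((35/68)w - 2/17)/(w² + 4)


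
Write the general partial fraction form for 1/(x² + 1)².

Repeated quadratic factor: (Px + Q)/(x² + 1) + (Rx + S)/(x² + 1)²


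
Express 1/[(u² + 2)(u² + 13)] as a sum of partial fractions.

Coefficient matching gives A = C = 0, B = 1/(13-2) = 1/11, D = -B = -1/11
Result: (1/11)/(u² + 2) - (1/11)/(u² + 13)


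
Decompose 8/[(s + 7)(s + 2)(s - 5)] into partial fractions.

Using cover-up method: A = 2/15, B = -8/35, C = 2/21
Result: (2/15)/(s + 7) - (8/35)/(s + 2) + (2/21)/(s - 5)


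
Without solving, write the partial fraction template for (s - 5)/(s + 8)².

Repeated linear factor: P/(s + 8) + Q/(s + 8)²


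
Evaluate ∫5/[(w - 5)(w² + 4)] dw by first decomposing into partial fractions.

Cover-up at w=5: α = 5/(5²+4) = 5/29. Coeff matching: β = -5/29, γ = -25/29. Decomposition: (5/29)/(w - 5) - ((5/29)w + 25/29)/(w² + 4). Integrate: linear → ln, quadratic → (1/2)ln + arctan: (5/29) ln|(w - 5)| - (5/58) ln(w² + 4) - (25/58) arctan(w/2) + C


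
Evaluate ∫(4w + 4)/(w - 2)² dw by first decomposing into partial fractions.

Decompose: α = 4, β = 4·2 + 4 = 12, so (4w + 4)/(w - 2)² = 4/(w - 2) + 12/(w - 2)². Integrate: ∫ α/(w - 2) dw = 4 ln|(w - 2)|; ∫ β/(w - 2)² dw = -12/(w - 2). Sum: 4 ln|(w - 2)| - 12/(w - 2) + C


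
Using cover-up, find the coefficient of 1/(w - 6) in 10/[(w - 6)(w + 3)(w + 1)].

Cover (w - 6), set w=6: 10/[(6 + 3)(6 + 1)] = 10/63


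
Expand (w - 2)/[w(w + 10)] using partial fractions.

At w=0: P = (1·0 - 2)/(0 + 10) = -1/5. At w=-10: Q = (1·(-10) - 2)/(-10 - 0) = 6/5
Result: (-1/5)/w + (6/5)/(w + 10)


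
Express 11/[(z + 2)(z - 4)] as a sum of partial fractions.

11/(z + 2)(z - 4) = α/(z + 2) + β/(z - 4). α = 11/(-2 - 4) = -11/6, β = 11/(4 + 2) = 11/6
Result: (-11/6)/(z + 2) + (11/6)/(z - 4)


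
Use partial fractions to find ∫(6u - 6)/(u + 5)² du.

Decompose: α = 6, β = 6·(-5) - 6 = -36, so (6u - 6)/(u + 5)² = 6/(u + 5) - 36/(u + 5)². Integrate: ∫ α/(u + 5) du = 6 ln|(u + 5)|; ∫ β/(u + 5)² du = 36/(u + 5). Sum: 6 ln|(u + 5)| + 36/(u + 5) + C


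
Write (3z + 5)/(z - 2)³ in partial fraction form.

(3z + 5) = P(z - 2)² + Q(z - 2) + R. At z = 2: R = 3·2 + 5 = 11. Coefficients: P = 0, Q = 3
Result: 3/(z - 2)² + 11/(z - 2)³


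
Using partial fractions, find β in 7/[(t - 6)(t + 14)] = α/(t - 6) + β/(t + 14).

Cover-up at t = -14: β = 7/(-14 - 6) = -7/20


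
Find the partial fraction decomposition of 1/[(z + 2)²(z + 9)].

Cover-up at z=-9: C = 1/(-9 + 2)² = 1/49. Cover-up at z=-2: B = 1/(-2 + 9) = 1/7. Comparing z² coeff: A = -C = -1/49
Result: (-1/49)/(z + 2) + (1/7)/(z + 2)² + (1/49)/(z + 9)


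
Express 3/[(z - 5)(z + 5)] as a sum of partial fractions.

3/(z - 5)(z + 5) = α/(z - 5) + β/(z + 5). α = 3/(5 + 5) = 3/10, β = 3/(-5 - 5) = -3/10
Result: (3/10)/(z - 5) - (3/10)/(z + 5)


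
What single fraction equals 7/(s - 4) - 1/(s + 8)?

Common denominator (s - 4)(s + 8). Numerator: 7(s + 8) - 1(s - 4) = (7s + 56) - (s - 4) = 6s + 60
Result: (6s + 60)/[(s - 4)(s + 8)]


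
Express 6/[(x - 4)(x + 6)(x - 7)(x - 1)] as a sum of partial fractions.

Using Heaviside cover-up: (-1/15)/(x - 4) - (3/455)/(x + 6) + (1/39)/(x - 7) + (1/21)/(x - 1)


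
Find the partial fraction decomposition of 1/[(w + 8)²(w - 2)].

Cover-up at w=2: C = 1/(2 + 8)² = 1/100. Cover-up at w=-8: B = 1/(-8 - 2) = -1/10. Comparing w² coeff: A = -C = -1/100
Result: (-1/100)/(w + 8) - (1/10)/(w + 8)² + (1/100)/(w - 2)


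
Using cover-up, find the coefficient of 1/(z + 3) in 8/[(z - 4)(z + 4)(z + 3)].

Cover (z + 3), set z=-3: 8/[(-3 - 4)(-3 + 4)] = -8/7


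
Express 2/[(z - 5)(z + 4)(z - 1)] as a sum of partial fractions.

Using cover-up method: α = 1/18, β = 2/45, γ = -1/10
Result: (1/18)/(z - 5) + (2/45)/(z + 4) - (1/10)/(z - 1)


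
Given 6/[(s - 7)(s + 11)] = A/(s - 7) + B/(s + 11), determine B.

Cover-up at s = -11: B = 6/(-11 - 7) = -6/18 = -1/3


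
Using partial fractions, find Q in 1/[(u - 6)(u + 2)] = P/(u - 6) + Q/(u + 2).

Cover-up at u = -2: Q = 1/(-2 - 6) = -1/8


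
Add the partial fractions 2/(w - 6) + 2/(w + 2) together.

Common denominator (w - 6)(w + 2). Numerator: 2(w + 2) + 2(w - 6) = (2w + 4) + (2w - 12) = 4w - 8
Result: (4w - 8)/[(w - 6)(w + 2)]


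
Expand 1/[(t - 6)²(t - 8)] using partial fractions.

Cover-up at t=8: C = 1/(8 - 6)² = 1/4. Cover-up at t=6: B = 1/(6 - 8) = -1/2. Comparing t² coeff: A = -C = -1/4
Result: (-1/4)/(t - 6) - (1/2)/(t - 6)² + (1/4)/(t - 8)


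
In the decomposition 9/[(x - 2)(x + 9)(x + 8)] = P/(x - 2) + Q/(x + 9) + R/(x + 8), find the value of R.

Cover-up at x = -8: R = 9/[(-8 - 2)(-8 + 9)] = 9/[(-10)(1)] = -9/10


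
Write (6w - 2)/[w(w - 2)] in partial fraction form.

At w=0: P = (6·0 - 2)/(0 - 2) = 1. At w=2: Q = (6·2 - 2)/(2 - 0) = 5
Result: 1/w + 5/(w - 2)
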